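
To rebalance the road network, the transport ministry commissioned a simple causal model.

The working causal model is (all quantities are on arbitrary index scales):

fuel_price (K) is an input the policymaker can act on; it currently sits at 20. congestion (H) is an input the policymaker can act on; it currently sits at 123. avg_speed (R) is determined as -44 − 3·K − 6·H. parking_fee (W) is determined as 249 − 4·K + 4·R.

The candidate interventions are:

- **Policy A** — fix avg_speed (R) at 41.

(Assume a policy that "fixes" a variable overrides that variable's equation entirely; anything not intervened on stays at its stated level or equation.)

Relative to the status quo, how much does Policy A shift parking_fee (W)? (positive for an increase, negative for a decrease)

Baseline:
  K = 20
  H = 123
  R = -44 − 3·20 − 6·123 = -842
  W = 249 − 4·20 + 4·(-842) = -3199
Policy A (R := 41):
  K = 20
  H = 123
  R = 41
  W = 249 − 4·20 + 4·41 = 333
Change in W: 333 − (-3199) = 3532

3532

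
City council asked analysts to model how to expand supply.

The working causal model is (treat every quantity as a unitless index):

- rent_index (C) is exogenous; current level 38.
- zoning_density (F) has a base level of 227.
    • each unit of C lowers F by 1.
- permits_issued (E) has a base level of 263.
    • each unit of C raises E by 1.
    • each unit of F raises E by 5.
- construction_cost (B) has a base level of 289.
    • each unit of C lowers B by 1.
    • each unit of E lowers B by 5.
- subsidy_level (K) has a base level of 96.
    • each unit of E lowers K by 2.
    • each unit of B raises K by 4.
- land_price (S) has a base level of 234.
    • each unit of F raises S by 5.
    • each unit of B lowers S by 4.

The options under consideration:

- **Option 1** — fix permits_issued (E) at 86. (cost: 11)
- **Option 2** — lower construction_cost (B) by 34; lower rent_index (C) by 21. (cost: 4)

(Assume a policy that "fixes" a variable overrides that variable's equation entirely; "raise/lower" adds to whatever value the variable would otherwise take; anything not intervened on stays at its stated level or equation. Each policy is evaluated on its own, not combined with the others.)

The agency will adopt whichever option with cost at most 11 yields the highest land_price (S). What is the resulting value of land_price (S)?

26932

Option 1 (E := 86):
  C = 38
  F = 227 − 38 = 189
  E = 86
  B = 289 − 38 − 5·86 = -179
  S = 234 + 5·189 − 4·(-179) = 1895
Option 2 (B − 34, C − 21):
  C = 38 − 21 = 17
  F = 227 − 17 = 210
  E = 263 + 17 + 5·210 = 1330
  B = 289 − 17 − 5·1330 (−34 from intervention) = -6412
  S = 234 + 5·210 − 4·(-6412) = 26932
Comparing — Option 1: S=1895, Option 2: S=26932. Highest is 26932 (Option 2).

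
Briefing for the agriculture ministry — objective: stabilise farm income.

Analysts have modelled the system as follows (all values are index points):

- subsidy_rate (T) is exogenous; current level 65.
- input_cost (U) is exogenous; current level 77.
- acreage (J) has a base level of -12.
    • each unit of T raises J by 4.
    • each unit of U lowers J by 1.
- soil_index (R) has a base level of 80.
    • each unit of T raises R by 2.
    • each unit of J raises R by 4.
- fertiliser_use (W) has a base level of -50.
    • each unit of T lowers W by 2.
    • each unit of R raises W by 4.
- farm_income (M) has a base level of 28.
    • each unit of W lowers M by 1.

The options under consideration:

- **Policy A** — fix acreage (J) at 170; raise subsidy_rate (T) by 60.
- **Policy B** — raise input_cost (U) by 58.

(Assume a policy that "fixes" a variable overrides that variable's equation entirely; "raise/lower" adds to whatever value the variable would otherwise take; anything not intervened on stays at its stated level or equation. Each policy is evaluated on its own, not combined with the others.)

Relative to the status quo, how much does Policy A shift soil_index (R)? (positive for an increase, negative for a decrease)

116

Baseline:
  T = 65
  U = 77
  J = -12 + 4·65 − 77 = 171
  R = 80 + 2·65 + 4·171 = 894
Policy A (J := 170, T + 60):
  T = 65 + 60 = 125
  U = 77
  J = 170
  R = 80 + 2·125 + 4·170 = 1010
Change in R: 1010 − 894 = 116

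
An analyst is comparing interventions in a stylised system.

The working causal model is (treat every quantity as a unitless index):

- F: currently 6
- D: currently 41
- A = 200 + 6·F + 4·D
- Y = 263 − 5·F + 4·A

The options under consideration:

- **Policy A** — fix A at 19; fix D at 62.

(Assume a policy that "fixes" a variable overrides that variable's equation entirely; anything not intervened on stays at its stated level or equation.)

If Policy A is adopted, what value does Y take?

309

Policy A (A := 19, D := 62):
  F = 6
  D = 62
  A = 19
  Y = 263 − 5·6 + 4·19 = 309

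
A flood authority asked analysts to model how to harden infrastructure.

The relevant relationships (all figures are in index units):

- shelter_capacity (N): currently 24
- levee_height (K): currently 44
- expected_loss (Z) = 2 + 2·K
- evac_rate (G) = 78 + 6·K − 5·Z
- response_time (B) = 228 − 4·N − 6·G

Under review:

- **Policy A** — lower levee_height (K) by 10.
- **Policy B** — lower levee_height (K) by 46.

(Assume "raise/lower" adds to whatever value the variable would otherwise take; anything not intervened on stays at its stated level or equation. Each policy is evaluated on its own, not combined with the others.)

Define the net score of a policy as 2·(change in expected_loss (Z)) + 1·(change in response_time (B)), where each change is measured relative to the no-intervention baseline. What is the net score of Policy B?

-1288

Baseline:
  N = 24
  K = 44
  Z = 2 + 2·44 = 90
  G = 78 + 6·44 − 5·90 = -108
  B = 228 − 4·24 − 6·(-108) = 780
Policy B (K − 46):
  N = 24
  K = 44 − 46 = -2
  Z = 2 + 2·(-2) = -2
  G = 78 + 6·(-2) − 5·(-2) = 76
  B = 228 − 4·24 − 6·76 = -324
ΔZ = -2 − 90 = -92; ΔB = -324 − 780 = -1104
Score = 2·(-92) + 1·(-1104) = -1288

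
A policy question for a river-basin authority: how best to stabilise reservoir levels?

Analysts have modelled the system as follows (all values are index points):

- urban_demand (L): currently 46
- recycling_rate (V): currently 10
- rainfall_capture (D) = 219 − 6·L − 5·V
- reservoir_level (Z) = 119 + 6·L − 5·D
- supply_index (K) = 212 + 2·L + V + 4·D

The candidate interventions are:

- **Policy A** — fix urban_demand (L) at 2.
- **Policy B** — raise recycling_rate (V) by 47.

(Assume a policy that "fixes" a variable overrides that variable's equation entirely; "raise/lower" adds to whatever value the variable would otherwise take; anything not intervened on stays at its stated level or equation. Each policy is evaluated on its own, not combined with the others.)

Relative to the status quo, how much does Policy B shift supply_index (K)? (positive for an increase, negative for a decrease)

-893

Baseline:
  L = 46
  V = 10
  D = 219 − 6·46 − 5·10 = -107
  K = 212 + 2·46 + 10 + 4·(-107) = -114
Policy B (V + 47):
  L = 46
  V = 10 + 47 = 57
  D = 219 − 6·46 − 5·57 = -342
  K = 212 + 2·46 + 57 + 4·(-342) = -1007
Change in K: -1007 − (-114) = -893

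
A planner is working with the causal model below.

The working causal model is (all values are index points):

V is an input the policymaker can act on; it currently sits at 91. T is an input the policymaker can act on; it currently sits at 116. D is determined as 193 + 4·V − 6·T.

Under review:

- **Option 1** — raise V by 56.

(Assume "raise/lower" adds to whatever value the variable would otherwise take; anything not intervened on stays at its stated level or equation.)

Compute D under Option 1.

Option 1 (V + 56):
  V = 91 + 56 = 147
  T = 116
  D = 193 + 4·147 − 6·116 = 85

85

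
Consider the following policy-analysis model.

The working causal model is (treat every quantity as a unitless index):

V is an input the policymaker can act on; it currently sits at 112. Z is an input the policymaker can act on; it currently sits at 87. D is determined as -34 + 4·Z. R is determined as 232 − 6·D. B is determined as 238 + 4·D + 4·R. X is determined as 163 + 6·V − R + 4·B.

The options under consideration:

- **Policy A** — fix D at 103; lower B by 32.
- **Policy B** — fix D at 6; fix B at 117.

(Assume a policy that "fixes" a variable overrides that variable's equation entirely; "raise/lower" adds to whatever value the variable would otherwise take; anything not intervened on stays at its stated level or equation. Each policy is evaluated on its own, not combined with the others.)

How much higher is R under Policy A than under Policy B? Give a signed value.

-582

Policy A (D := 103, B − 32):
  Z = 87
  D = 103
  R = 232 − 6·103 = -386
Policy B (D := 6, B := 117):
  Z = 87
  D = 6
  R = 232 − 6·6 = 196
R: -386 − 196 = -582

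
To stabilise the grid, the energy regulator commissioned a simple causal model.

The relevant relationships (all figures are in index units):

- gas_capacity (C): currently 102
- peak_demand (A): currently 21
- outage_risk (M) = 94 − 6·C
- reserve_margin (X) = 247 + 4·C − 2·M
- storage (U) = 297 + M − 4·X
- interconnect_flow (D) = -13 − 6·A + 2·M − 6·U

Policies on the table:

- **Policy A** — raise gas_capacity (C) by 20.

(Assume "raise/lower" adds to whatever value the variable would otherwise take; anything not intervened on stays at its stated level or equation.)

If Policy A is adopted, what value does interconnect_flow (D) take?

Policy A (C + 20):
  C = 102 + 20 = 122
  A = 21
  M = 94 − 6·122 = -638
  X = 247 + 4·122 − 2·(-638) = 2011
  U = 297 + (-638) − 4·2011 = -8385
  D = -13 − 6·21 + 2·(-638) − 6·(-8385) = 48895

48895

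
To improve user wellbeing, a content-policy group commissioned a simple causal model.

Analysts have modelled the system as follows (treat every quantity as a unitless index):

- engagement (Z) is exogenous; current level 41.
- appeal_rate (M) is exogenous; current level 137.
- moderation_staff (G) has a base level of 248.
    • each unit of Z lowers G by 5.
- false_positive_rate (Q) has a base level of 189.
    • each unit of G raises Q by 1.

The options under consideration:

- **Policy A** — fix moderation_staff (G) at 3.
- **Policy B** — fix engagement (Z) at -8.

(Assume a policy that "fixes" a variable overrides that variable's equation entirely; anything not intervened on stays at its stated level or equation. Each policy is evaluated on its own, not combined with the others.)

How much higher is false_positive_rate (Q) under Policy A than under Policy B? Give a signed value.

Policy A (G := 3):
  Z = 41
  G = 3
  Q = 189 + 3 = 192
Policy B (Z := -8):
  Z = -8
  G = 248 − 5·(-8) = 288
  Q = 189 + 288 = 477
Q: 192 − 477 = -285

-285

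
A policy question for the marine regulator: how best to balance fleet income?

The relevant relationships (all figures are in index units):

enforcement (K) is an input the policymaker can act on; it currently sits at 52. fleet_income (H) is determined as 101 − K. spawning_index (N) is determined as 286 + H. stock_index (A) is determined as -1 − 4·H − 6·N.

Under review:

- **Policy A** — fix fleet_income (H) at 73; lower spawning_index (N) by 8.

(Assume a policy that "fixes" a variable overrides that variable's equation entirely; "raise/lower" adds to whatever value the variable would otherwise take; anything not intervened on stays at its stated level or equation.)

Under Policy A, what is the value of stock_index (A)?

Policy A (H := 73, N − 8):
  K = 52
  H = 73
  N = 286 + 73 (−8 from intervention) = 351
  A = -1 − 4·73 − 6·351 = -2399

-2399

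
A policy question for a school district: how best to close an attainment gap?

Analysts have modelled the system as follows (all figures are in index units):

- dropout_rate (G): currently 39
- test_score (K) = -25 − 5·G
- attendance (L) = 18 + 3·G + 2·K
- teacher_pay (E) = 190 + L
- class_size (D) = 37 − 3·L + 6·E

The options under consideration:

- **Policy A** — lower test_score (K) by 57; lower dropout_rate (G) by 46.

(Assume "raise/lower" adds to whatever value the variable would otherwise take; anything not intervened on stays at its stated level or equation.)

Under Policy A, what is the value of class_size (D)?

Policy A (K − 57, G − 46):
  G = 39 − 46 = -7
  K = -25 − 5·(-7) (−57 from intervention) = -47
  L = 18 + 3·(-7) + 2·(-47) = -97
  E = 190 + (-97) = 93
  D = 37 − 3·(-97) + 6·93 = 886

886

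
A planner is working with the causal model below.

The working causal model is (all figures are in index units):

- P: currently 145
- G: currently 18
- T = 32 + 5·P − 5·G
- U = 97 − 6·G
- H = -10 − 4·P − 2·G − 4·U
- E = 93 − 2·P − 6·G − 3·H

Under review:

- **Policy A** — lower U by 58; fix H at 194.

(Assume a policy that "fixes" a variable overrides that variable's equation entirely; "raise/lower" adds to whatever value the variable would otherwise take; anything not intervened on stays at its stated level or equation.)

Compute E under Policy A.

Policy A (U − 58, H := 194):
  P = 145
  G = 18
  U = 97 − 6·18 (−58 from intervention) = -69
  H = 194
  E = 93 − 2·145 − 6·18 − 3·194 = -887

-887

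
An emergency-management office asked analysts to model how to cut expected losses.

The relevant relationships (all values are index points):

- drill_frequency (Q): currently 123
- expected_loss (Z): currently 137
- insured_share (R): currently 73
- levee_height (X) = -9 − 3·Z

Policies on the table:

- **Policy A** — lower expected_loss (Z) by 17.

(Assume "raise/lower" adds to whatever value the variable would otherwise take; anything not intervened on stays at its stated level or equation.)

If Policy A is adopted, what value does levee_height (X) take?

-369

Policy A (Z − 17):
  Z = 137 − 17 = 120
  X = -9 − 3·120 = -369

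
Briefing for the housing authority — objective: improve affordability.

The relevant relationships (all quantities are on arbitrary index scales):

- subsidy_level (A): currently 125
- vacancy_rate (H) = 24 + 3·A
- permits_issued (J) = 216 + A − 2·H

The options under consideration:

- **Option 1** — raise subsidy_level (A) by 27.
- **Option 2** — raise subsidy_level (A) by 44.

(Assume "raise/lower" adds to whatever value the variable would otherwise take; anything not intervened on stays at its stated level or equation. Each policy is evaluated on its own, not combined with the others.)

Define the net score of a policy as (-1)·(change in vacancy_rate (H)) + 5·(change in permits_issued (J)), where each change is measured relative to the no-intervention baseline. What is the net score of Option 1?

-756

Baseline:
  A = 125
  H = 24 + 3·125 = 399
  J = 216 + 125 − 2·399 = -457
Option 1 (A + 27):
  A = 125 + 27 = 152
  H = 24 + 3·152 = 480
  J = 216 + 152 − 2·480 = -592
ΔH = 480 − 399 = 81; ΔJ = -592 − (-457) = -135
Score = (-1)·81 + 5·(-135) = -756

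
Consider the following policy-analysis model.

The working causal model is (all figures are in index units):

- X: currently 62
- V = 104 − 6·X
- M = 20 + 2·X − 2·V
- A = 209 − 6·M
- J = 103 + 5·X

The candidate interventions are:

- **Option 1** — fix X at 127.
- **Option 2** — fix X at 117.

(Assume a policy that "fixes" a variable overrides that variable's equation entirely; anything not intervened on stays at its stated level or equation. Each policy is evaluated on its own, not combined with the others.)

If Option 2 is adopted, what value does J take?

Option 2 (X := 117):
  X = 117
  J = 103 + 5·117 = 688

688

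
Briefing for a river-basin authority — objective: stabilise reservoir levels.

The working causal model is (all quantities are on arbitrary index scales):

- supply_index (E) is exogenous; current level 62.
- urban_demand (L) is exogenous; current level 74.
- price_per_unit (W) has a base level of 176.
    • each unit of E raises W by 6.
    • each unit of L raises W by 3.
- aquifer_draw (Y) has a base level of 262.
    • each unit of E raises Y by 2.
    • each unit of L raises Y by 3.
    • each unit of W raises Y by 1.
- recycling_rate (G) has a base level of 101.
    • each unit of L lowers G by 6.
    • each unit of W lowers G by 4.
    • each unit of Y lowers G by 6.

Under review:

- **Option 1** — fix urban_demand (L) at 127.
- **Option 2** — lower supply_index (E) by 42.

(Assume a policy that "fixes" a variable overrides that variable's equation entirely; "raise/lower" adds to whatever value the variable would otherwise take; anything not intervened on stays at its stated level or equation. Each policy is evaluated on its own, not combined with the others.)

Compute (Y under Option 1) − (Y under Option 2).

654

Option 1 (L := 127):
  E = 62
  L = 127
  W = 176 + 6·62 + 3·127 = 929
  Y = 262 + 2·62 + 3·127 + 929 = 1696
Option 2 (E − 42):
  E = 62 − 42 = 20
  L = 74
  W = 176 + 6·20 + 3·74 = 518
  Y = 262 + 2·20 + 3·74 + 518 = 1042
Y: 1696 − 1042 = 654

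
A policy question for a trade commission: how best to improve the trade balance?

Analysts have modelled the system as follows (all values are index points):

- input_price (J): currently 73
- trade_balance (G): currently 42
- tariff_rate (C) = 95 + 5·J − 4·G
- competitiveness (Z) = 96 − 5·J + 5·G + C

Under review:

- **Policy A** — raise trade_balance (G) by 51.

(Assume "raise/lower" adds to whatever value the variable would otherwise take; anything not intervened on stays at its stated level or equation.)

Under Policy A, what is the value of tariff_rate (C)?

Policy A (G + 51):
  J = 73
  G = 42 + 51 = 93
  C = 95 + 5·73 − 4·93 = 88

88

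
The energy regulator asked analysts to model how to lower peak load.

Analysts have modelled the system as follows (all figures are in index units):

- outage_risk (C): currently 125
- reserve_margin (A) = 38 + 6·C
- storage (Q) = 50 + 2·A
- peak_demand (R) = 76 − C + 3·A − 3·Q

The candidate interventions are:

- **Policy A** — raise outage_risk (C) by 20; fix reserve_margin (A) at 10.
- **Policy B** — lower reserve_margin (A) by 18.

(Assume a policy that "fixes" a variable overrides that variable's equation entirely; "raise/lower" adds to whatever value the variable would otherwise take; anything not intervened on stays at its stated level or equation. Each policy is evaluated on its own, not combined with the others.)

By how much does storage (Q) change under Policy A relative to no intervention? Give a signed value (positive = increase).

-1556

Baseline:
  C = 125
  A = 38 + 6·125 = 788
  Q = 50 + 2·788 = 1626
Policy A (C + 20, A := 10):
  C = 125 + 20 = 145
  A = 10
  Q = 50 + 2·10 = 70
Change in Q: 70 − 1626 = -1556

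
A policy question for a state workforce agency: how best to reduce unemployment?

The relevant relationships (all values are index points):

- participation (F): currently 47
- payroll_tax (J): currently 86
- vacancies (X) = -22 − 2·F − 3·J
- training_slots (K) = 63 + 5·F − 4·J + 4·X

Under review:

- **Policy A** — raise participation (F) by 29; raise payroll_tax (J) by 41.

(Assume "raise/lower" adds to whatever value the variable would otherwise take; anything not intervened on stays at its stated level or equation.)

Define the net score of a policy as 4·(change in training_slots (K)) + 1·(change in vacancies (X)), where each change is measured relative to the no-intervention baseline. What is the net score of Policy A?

Baseline:
  F = 47
  J = 86
  X = -22 − 2·47 − 3·86 = -374
  K = 63 + 5·47 − 4·86 + 4·(-374) = -1542
Policy A (F + 29, J + 41):
  F = 47 + 29 = 76
  J = 86 + 41 = 127
  X = -22 − 2·76 − 3·127 = -555
  K = 63 + 5·76 − 4·127 + 4·(-555) = -2285
ΔK = -2285 − (-1542) = -743; ΔX = -555 − (-374) = -181
Score = 4·(-743) + 1·(-181) = -3153

-3153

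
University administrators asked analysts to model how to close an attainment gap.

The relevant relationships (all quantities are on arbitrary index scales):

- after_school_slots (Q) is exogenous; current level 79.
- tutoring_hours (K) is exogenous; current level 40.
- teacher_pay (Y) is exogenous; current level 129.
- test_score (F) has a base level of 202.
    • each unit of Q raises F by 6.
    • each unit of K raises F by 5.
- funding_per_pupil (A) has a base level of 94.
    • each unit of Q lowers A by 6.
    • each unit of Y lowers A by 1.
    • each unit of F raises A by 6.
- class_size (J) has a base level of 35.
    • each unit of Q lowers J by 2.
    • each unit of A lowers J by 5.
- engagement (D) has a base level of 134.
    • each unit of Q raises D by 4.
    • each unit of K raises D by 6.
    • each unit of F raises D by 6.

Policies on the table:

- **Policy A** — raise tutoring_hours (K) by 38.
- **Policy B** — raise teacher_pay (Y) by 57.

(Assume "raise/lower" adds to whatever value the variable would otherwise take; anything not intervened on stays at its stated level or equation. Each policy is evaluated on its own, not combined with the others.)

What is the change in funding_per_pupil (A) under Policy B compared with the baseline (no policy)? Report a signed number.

Baseline:
  Q = 79
  K = 40
  Y = 129
  F = 202 + 6·79 + 5·40 = 876
  A = 94 − 6·79 − 129 + 6·876 = 4747
Policy B (Y + 57):
  Q = 79
  K = 40
  Y = 129 + 57 = 186
  F = 202 + 6·79 + 5·40 = 876
  A = 94 − 6·79 − 186 + 6·876 = 4690
Change in A: 4690 − 4747 = -57

-57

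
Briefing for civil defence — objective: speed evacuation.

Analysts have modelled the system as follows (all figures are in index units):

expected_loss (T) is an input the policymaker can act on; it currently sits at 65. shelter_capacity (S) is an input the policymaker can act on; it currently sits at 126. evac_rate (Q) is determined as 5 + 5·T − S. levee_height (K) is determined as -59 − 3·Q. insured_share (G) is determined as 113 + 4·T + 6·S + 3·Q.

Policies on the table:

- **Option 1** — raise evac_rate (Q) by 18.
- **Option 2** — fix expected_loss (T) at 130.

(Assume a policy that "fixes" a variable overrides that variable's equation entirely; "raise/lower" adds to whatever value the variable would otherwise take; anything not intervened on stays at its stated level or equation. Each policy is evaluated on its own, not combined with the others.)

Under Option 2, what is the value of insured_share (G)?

2976

Option 2 (T := 130):
  T = 130
  S = 126
  Q = 5 + 5·130 − 126 = 529
  G = 113 + 4·130 + 6·126 + 3·529 = 2976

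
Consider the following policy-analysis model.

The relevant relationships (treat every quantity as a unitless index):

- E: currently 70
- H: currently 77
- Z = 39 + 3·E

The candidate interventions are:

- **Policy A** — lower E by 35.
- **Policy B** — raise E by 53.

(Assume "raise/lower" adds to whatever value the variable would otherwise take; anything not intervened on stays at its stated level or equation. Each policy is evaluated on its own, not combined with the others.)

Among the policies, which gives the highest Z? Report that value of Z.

Policy A (E − 35):
  E = 70 − 35 = 35
  Z = 39 + 3·35 = 144
Policy B (E + 53):
  E = 70 + 53 = 123
  Z = 39 + 3·123 = 408
Comparing — Policy A: Z=144, Policy B: Z=408. Highest is 408 (Policy B).

408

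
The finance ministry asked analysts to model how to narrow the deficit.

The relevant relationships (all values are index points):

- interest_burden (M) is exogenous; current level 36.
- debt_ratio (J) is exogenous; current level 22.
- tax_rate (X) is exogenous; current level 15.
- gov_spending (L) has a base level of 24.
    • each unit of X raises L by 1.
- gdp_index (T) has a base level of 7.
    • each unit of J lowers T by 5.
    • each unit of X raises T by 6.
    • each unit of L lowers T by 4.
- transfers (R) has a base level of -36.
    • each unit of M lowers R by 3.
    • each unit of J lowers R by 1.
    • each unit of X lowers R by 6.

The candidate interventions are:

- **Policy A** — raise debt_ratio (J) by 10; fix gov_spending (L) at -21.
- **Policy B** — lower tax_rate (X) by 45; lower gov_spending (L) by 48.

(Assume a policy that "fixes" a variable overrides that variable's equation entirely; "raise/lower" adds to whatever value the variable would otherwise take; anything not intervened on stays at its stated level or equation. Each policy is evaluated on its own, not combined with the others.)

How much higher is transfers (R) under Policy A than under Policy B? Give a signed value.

Policy A (J + 10, L := -21):
  M = 36
  J = 22 + 10 = 32
  X = 15
  R = -36 − 3·36 − 32 − 6·15 = -266
Policy B (X − 45, L − 48):
  M = 36
  J = 22
  X = 15 − 45 = -30
  R = -36 − 3·36 − 22 − 6·(-30) = 14
R: -266 − 14 = -280

-280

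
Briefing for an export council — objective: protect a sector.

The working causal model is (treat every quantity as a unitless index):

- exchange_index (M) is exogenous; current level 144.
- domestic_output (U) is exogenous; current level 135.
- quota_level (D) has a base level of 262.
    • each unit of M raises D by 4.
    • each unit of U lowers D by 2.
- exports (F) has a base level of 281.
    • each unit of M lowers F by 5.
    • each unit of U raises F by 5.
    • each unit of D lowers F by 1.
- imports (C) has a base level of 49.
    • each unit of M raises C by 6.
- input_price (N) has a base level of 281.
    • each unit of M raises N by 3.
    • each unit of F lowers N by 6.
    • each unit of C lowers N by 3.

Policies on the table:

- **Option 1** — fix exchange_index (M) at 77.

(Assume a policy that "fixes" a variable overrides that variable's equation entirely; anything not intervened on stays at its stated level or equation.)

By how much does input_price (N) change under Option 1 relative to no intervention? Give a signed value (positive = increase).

-2613

Baseline:
  M = 144
  U = 135
  D = 262 + 4·144 − 2·135 = 568
  F = 281 − 5·144 + 5·135 − 568 = -332
  C = 49 + 6·144 = 913
  N = 281 + 3·144 − 6·(-332) − 3·913 = -34
Option 1 (M := 77):
  M = 77
  U = 135
  D = 262 + 4·77 − 2·135 = 300
  F = 281 − 5·77 + 5·135 − 300 = 271
  C = 49 + 6·77 = 511
  N = 281 + 3·77 − 6·271 − 3·511 = -2647
Change in N: -2647 − (-34) = -2613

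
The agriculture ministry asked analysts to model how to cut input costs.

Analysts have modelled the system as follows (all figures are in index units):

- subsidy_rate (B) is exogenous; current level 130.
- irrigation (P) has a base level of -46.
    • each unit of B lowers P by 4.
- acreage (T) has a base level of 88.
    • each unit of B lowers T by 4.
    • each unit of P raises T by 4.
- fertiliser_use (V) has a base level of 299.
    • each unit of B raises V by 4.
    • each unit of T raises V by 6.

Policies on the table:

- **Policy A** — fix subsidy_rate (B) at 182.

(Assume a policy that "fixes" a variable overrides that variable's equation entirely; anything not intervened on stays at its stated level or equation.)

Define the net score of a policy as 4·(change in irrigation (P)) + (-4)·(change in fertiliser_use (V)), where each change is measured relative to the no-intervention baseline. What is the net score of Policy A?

Baseline:
  B = 130
  P = -46 − 4·130 = -566
  T = 88 − 4·130 + 4·(-566) = -2696
  V = 299 + 4·130 + 6·(-2696) = -15357
Policy A (B := 182):
  B = 182
  P = -46 − 4·182 = -774
  T = 88 − 4·182 + 4·(-774) = -3736
  V = 299 + 4·182 + 6·(-3736) = -21389
ΔP = -774 − (-566) = -208; ΔV = -21389 − (-15357) = -6032
Score = 4·(-208) + (-4)·(-6032) = 23296

23296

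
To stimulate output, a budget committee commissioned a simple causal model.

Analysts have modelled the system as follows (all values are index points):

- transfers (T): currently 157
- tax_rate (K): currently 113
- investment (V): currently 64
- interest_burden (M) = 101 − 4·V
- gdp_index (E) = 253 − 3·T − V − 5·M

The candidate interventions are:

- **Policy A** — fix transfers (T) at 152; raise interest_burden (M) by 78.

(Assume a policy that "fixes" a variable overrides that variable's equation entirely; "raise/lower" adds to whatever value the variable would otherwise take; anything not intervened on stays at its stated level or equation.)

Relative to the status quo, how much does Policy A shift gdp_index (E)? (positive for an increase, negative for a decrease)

Baseline:
  T = 157
  V = 64
  M = 101 − 4·64 = -155
  E = 253 − 3·157 − 64 − 5·(-155) = 493
Policy A (T := 152, M + 78):
  T = 152
  V = 64
  M = 101 − 4·64 (+78 from intervention) = -77
  E = 253 − 3·152 − 64 − 5·(-77) = 118
Change in E: 118 − 493 = -375

-375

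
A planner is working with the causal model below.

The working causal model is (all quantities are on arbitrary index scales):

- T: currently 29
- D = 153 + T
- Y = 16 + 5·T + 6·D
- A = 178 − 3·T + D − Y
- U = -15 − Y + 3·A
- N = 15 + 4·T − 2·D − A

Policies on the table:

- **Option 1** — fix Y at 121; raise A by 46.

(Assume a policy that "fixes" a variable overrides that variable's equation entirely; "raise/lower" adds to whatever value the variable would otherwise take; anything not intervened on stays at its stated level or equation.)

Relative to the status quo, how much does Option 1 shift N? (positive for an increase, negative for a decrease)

-1178

Baseline:
  T = 29
  D = 153 + 29 = 182
  Y = 16 + 5·29 + 6·182 = 1253
  A = 178 − 3·29 + 182 − 1253 = -980
  N = 15 + 4·29 − 2·182 − (-980) = 747
Option 1 (Y := 121, A + 46):
  T = 29
  D = 153 + 29 = 182
  Y = 121
  A = 178 − 3·29 + 182 − 121 (+46 from intervention) = 198
  N = 15 + 4·29 − 2·182 − 198 = -431
Change in N: -431 − 747 = -1178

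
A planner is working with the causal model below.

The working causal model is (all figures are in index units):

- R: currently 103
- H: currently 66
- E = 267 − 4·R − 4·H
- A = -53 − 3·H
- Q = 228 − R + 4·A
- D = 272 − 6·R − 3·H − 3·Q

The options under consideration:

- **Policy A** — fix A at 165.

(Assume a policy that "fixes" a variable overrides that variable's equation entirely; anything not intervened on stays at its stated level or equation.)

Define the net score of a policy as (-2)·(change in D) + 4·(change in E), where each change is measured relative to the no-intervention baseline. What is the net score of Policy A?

9984

Baseline:
  R = 103
  H = 66
  E = 267 − 4·103 − 4·66 = -409
  A = -53 − 3·66 = -251
  Q = 228 − 103 + 4·(-251) = -879
  D = 272 − 6·103 − 3·66 − 3·(-879) = 2093
Policy A (A := 165):
  R = 103
  H = 66
  E = 267 − 4·103 − 4·66 = -409
  A = 165
  Q = 228 − 103 + 4·165 = 785
  D = 272 − 6·103 − 3·66 − 3·785 = -2899
ΔD = -2899 − 2093 = -4992; ΔE = -409 − (-409) = 0
Score = (-2)·(-4992) + 4·0 = 9984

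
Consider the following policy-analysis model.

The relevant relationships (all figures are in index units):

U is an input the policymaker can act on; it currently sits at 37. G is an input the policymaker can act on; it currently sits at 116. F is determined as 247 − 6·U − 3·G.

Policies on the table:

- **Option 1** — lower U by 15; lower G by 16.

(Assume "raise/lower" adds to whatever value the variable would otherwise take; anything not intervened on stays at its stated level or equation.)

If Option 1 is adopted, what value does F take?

Option 1 (U − 15, G − 16):
  U = 37 − 15 = 22
  G = 116 − 16 = 100
  F = 247 − 6·22 − 3·100 = -185

-185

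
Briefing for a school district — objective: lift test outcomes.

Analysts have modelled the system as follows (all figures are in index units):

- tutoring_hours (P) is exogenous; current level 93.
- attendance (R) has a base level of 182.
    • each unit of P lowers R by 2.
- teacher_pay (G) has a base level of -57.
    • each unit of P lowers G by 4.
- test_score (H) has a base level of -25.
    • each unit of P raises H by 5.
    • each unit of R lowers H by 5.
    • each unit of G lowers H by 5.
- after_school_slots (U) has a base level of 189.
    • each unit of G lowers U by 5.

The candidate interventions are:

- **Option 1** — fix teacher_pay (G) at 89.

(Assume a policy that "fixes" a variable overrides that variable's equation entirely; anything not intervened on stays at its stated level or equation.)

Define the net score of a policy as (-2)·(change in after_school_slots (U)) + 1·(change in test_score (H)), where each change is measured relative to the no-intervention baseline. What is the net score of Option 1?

2590

Baseline:
  P = 93
  R = 182 − 2·93 = -4
  G = -57 − 4·93 = -429
  H = -25 + 5·93 − 5·(-4) − 5·(-429) = 2605
  U = 189 − 5·(-429) = 2334
Option 1 (G := 89):
  P = 93
  R = 182 − 2·93 = -4
  G = 89
  H = -25 + 5·93 − 5·(-4) − 5·89 = 15
  U = 189 − 5·89 = -256
ΔU = -256 − 2334 = -2590; ΔH = 15 − 2605 = -2590
Score = (-2)·(-2590) + 1·(-2590) = 2590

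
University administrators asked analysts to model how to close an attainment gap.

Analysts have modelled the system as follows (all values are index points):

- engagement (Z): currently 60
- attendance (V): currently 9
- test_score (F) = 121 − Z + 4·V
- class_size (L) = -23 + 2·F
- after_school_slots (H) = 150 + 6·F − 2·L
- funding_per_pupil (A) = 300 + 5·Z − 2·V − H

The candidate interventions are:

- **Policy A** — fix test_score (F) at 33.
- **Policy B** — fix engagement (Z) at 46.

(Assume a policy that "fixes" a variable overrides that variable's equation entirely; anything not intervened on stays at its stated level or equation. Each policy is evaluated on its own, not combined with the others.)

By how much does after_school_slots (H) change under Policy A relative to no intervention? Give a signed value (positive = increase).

-128

Baseline:
  Z = 60
  V = 9
  F = 121 − 60 + 4·9 = 97
  L = -23 + 2·97 = 171
  H = 150 + 6·97 − 2·171 = 390
Policy A (F := 33):
  Z = 60
  V = 9
  F = 33
  L = -23 + 2·33 = 43
  H = 150 + 6·33 − 2·43 = 262
Change in H: 262 − 390 = -128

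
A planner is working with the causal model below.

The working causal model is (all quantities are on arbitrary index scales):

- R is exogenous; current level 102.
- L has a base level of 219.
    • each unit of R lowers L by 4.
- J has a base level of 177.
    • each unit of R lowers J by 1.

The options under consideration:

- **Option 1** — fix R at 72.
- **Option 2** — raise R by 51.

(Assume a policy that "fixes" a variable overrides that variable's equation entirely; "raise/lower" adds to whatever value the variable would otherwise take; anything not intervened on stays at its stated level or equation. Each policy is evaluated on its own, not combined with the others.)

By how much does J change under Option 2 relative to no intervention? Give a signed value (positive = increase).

-51

Baseline:
  R = 102
  J = 177 − 102 = 75
Option 2 (R + 51):
  R = 102 + 51 = 153
  J = 177 − 153 = 24
Change in J: 24 − 75 = -51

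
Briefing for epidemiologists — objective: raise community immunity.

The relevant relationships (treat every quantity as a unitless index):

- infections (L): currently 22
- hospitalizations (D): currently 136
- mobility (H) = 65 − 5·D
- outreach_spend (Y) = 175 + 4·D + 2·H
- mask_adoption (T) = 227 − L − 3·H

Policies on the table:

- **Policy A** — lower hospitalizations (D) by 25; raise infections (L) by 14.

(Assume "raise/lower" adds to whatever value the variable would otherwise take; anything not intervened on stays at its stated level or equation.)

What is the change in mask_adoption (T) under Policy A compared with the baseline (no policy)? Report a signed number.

Baseline:
  L = 22
  D = 136
  H = 65 − 5·136 = -615
  T = 227 − 22 − 3·(-615) = 2050
Policy A (D − 25, L + 14):
  L = 22 + 14 = 36
  D = 136 − 25 = 111
  H = 65 − 5·111 = -490
  T = 227 − 36 − 3·(-490) = 1661
Change in T: 1661 − 2050 = -389

-389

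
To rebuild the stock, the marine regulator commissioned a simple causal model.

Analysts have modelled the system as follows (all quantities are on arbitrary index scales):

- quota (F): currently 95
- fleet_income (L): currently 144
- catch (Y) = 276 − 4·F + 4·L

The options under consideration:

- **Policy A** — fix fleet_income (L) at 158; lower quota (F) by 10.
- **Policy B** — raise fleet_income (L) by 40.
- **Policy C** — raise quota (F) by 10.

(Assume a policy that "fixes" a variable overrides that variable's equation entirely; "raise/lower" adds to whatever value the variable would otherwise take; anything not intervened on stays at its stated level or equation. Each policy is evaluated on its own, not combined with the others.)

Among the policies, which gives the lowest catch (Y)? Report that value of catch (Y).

Policy A (L := 158, F − 10):
  F = 95 − 10 = 85
  L = 158
  Y = 276 − 4·85 + 4·158 = 568
Policy B (L + 40):
  F = 95
  L = 144 + 40 = 184
  Y = 276 − 4·95 + 4·184 = 632
Policy C (F + 10):
  F = 95 + 10 = 105
  L = 144
  Y = 276 − 4·105 + 4·144 = 432
Comparing — Policy A: Y=568, Policy B: Y=632, Policy C: Y=432. Lowest is 432 (Policy C).

432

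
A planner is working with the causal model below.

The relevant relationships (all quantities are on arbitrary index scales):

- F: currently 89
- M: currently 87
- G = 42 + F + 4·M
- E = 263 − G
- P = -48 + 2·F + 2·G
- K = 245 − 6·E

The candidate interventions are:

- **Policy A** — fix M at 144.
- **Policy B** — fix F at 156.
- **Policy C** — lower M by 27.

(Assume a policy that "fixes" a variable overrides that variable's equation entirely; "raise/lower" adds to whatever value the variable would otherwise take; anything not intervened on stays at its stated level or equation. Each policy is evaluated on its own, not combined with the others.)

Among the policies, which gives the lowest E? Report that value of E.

Policy A (M := 144):
  F = 89
  M = 144
  G = 42 + 89 + 4·144 = 707
  E = 263 − 707 = -444
Policy B (F := 156):
  F = 156
  M = 87
  G = 42 + 156 + 4·87 = 546
  E = 263 − 546 = -283
Policy C (M − 27):
  F = 89
  M = 87 − 27 = 60
  G = 42 + 89 + 4·60 = 371
  E = 263 − 371 = -108
Comparing — Policy A: E=-444, Policy B: E=-283, Policy C: E=-108. Lowest is -444 (Policy A).

-444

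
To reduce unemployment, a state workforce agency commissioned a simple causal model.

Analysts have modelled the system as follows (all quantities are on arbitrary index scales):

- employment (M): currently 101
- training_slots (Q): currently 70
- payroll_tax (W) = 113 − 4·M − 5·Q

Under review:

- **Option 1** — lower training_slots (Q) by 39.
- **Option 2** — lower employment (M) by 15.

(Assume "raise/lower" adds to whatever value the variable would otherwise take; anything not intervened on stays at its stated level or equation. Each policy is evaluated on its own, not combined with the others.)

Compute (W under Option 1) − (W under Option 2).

Option 1 (Q − 39):
  M = 101
  Q = 70 − 39 = 31
  W = 113 − 4·101 − 5·31 = -446
Option 2 (M − 15):
  M = 101 − 15 = 86
  Q = 70
  W = 113 − 4·86 − 5·70 = -581
W: -446 − (-581) = 135

135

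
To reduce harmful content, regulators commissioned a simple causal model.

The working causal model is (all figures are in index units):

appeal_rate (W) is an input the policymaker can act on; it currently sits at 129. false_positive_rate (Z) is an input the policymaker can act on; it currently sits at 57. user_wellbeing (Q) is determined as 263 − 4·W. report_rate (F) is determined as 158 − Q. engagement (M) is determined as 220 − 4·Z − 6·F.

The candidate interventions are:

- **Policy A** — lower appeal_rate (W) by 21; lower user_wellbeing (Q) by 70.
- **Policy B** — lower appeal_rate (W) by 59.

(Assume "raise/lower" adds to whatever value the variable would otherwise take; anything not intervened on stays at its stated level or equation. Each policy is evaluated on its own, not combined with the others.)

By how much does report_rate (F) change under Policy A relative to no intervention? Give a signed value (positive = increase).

Baseline:
  W = 129
  Q = 263 − 4·129 = -253
  F = 158 − (-253) = 411
Policy A (W − 21, Q − 70):
  W = 129 − 21 = 108
  Q = 263 − 4·108 (−70 from intervention) = -239
  F = 158 − (-239) = 397
Change in F: 397 − 411 = -14

-14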